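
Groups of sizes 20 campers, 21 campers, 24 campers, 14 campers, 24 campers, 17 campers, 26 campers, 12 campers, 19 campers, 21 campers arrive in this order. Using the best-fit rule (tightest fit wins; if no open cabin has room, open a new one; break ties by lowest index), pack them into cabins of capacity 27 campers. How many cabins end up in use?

9

  20 → cabin 1 (new)  [load 20/27]
  21 → cabin 2 (new)  [load 21/27]
  24 → cabin 3 (new)  [load 24/27]
  14 → cabin 4 (new)  [load 14/27]
  24 → cabin 5 (new)  [load 24/27]
  17 → cabin 6 (new)  [load 17/27]
  26 → cabin 7 (new)  [load 26/27]
  12 → cabin 4  [load 26/27]
  19 → cabin 8 (new)  [load 19/27]
  21 → cabin 9 (new)  [load 21/27]
9 cabins opened.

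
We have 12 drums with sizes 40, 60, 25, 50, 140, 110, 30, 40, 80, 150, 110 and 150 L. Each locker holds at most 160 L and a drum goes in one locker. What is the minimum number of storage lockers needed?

7

Total = 150 + 150 + 140 + 110 + 110 + 80 + 60 + 50 + 40 + 40 + 30 + 25 = 985 L.
Lower bound: ⌈985/160⌉ = 7 storage lockers.
A packing using 7 storage lockers:
  locker 1: 150 = 150
  locker 2: 150 = 150
  locker 3: 140 = 140
  locker 4: 110 + 50 = 160
  locker 5: 110 + 40 = 150
  locker 6: 80 + 60 = 140
  locker 7: 40 + 30 + 25 = 95
This matches the lower bound, so 7 is optimal.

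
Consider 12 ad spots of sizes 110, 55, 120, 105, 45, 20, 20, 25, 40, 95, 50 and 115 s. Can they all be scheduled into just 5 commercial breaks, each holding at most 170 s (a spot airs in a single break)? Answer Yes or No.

A valid assignment using 5 commercial breaks:
  break 1: 120 + 50 = 170
  break 2: 115 + 55 = 170
  break 3: 110 + 45 = 155
  break 4: 105 + 40 + 25 = 170
  break 5: 95 + 20 + 20 = 135
Every load is within 170 s, so 5 commercial breaks suffice.

Yes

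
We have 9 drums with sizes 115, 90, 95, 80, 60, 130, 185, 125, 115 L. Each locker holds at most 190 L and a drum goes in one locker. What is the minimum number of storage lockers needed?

7

Total = 185 + 130 + 125 + 115 + 115 + 95 + 90 + 80 + 60 = 995 L.
Lower bound: ⌈995/190⌉ = 6 storage lockers.
A packing using 7 storage lockers:
  locker 1: 185 = 185
  locker 2: 130 + 60 = 190
  locker 3: 125 = 125
  locker 4: 115 = 115
  locker 5: 115 = 115
  locker 6: 95 + 90 = 185
  locker 7: 80 = 80
No arrangement into 6 storage lockers stays within capacity, so 7 is optimal.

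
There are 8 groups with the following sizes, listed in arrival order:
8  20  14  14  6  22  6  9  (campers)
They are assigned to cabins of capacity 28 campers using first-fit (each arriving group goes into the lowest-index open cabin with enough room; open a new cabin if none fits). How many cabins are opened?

4

  8 → cabin 1 (new)  [load 8/28]
  20 → cabin 1  [load 28/28]
  14 → cabin 2 (new)  [load 14/28]
  14 → cabin 2  [load 28/28]
  6 → cabin 3 (new)  [load 6/28]
  22 → cabin 3  [load 28/28]
  6 → cabin 4 (new)  [load 6/28]
  9 → cabin 4  [load 15/28]
4 cabins opened.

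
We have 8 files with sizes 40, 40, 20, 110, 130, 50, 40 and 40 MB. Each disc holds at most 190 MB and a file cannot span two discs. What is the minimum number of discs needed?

Total = 130 + 110 + 50 + 40 + 40 + 40 + 40 + 20 = 470 MB.
Lower bound: ⌈470/190⌉ = 3 discs.
A packing using 3 discs:
  disc 1: 130 + 50 = 180
  disc 2: 110 + 40 + 40 = 190
  disc 3: 40 + 40 + 20 = 100
This matches the lower bound, so 3 is optimal.

3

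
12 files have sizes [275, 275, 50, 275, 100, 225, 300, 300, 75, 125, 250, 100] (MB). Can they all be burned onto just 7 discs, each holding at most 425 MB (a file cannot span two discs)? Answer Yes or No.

A valid assignment using 7 discs:
  disc 1: 300 + 125 = 425
  disc 2: 300 + 100 = 400
  disc 3: 275 + 100 + 50 = 425
  disc 4: 275 + 75 = 350
  disc 5: 275 = 275
  disc 6: 250 = 250
  disc 7: 225 = 225
Every load is within 425 MB, so 7 discs suffice.

Yes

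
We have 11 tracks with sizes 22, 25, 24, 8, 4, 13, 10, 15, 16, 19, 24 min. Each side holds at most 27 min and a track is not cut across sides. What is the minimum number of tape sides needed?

Total = 25 + 24 + 24 + 22 + 19 + 16 + 15 + 13 + 10 + 8 + 4 = 180 min.
Lower bound: ⌈180/27⌉ = 7 tape sides.
A packing using 8 tape sides:
  side 1: 25 = 25
  side 2: 24 = 24
  side 3: 24 = 24
  side 4: 22 + 4 = 26
  side 5: 19 + 8 = 27
  side 6: 16 + 10 = 26
  side 7: 15 = 15
  side 8: 13 = 13
No arrangement into 7 tape sides stays within capacity, so 8 is optimal.

8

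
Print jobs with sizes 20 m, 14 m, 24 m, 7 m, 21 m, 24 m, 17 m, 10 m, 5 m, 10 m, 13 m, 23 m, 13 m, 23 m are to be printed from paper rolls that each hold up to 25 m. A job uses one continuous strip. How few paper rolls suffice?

10

Total = 24 + 24 + 23 + 23 + 21 + 20 + 17 + 14 + 13 + 13 + 10 + 10 + 7 + 5 = 224 m.
Lower bound: ⌈224/25⌉ = 9 paper rolls.
Also, 10 print jobs each exceed 25/2 m, and no two of those can share a roll, so at least 10 paper rolls are needed.
A packing using 10 paper rolls:
  roll 1: 24 = 24
  roll 2: 24 = 24
  roll 3: 23 = 23
  roll 4: 23 = 23
  roll 5: 21 = 21
  roll 6: 20 + 5 = 25
  roll 7: 17 + 7 = 24
  roll 8: 14 + 10 = 24
  roll 9: 13 + 10 = 23
  roll 10: 13 = 13
This matches the lower bound, so 10 is optimal.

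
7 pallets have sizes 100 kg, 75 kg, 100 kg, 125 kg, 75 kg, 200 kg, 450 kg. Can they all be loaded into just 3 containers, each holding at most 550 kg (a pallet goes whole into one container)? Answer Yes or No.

Yes

A valid assignment using 3 containers:
  container 1: 450 + 100 = 550
  container 2: 200 + 125 + 100 + 75 = 500
  container 3: 75 = 75
Every load is within 550 kg, so 3 containers suffice.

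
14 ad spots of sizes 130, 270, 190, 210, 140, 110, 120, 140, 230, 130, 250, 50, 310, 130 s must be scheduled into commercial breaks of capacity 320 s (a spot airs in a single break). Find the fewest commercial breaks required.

Total = 310 + 270 + 250 + 230 + 210 + 190 + 140 + 140 + 130 + 130 + 130 + 120 + 110 + 50 = 2410 s.
Lower bound: ⌈2410/320⌉ = 8 commercial breaks.
A packing using 9 commercial breaks:
  break 1: 310 = 310
  break 2: 270 + 50 = 320
  break 3: 250 = 250
  break 4: 230 = 230
  break 5: 210 + 110 = 320
  break 6: 190 + 130 = 320
  break 7: 140 + 140 = 280
  break 8: 130 + 130 = 260
  break 9: 120 = 120
No arrangement into 8 commercial breaks stays within capacity, so 9 is optimal.

9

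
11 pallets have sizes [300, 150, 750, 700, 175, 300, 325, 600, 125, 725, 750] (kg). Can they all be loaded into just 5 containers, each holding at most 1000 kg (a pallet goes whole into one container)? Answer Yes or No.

No

Total = 4900 kg; ⌈4900/1000⌉ = 5.
The bound of 5 does not rule out 5, but exhaustive search shows no assignment into 5 containers of capacity 1000 kg exists — the minimum is 6.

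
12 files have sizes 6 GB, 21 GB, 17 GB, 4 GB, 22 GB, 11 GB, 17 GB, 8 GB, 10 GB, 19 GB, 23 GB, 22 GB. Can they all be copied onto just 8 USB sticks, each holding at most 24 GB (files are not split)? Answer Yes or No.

Total = 180 GB; ⌈180/24⌉ = 8.
The bound of 8 does not rule out 8, but exhaustive search shows no assignment into 8 USB sticks of capacity 24 GB exists — the minimum is 9.

No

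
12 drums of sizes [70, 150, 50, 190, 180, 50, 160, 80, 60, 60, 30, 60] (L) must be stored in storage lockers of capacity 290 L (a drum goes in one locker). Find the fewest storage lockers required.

Total = 190 + 180 + 160 + 150 + 80 + 70 + 60 + 60 + 60 + 50 + 50 + 30 = 1140 L.
Lower bound: ⌈1140/290⌉ = 4 storage lockers.
A packing using 4 storage lockers:
  locker 1: 190 + 80 = 270
  locker 2: 180 + 60 + 50 = 290
  locker 3: 160 + 70 + 60 = 290
  locker 4: 150 + 60 + 50 + 30 = 290
This matches the lower bound, so 4 is optimal.

4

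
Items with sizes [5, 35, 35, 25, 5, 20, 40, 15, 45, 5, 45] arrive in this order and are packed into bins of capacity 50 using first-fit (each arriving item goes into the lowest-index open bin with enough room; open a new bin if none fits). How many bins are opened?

6

  5 → bin 1 (new)  [load 5/50]
  35 → bin 1  [load 40/50]
  35 → bin 2 (new)  [load 35/50]
  25 → bin 3 (new)  [load 25/50]
  5 → bin 1  [load 45/50]
  20 → bin 3  [load 45/50]
  40 → bin 4 (new)  [load 40/50]
  15 → bin 2  [load 50/50]
  45 → bin 5 (new)  [load 45/50]
  5 → bin 1  [load 50/50]
  45 → bin 6 (new)  [load 45/50]
6 bins opened.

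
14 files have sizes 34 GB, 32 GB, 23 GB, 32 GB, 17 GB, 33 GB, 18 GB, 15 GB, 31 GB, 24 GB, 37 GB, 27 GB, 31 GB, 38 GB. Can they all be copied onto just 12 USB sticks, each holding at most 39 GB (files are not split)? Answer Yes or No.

A valid assignment using 12 USB sticks:
  USB stick 1: 38 = 38
  USB stick 2: 37 = 37
  USB stick 3: 34 = 34
  USB stick 4: 33 = 33
  USB stick 5: 32 = 32
  USB stick 6: 32 = 32
  USB stick 7: 31 = 31
  USB stick 8: 31 = 31
  USB stick 9: 27 = 27
  USB stick 10: 24 + 15 = 39
  USB stick 11: 23 = 23
  USB stick 12: 18 + 17 = 35
Every load is within 39 GB, so 12 USB sticks suffice.

Yes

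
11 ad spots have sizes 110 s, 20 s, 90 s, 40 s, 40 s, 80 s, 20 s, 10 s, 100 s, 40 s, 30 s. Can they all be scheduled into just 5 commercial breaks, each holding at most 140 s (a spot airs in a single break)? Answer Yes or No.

A valid assignment using 5 commercial breaks:
  break 1: 110 + 30 = 140
  break 2: 100 + 40 = 140
  break 3: 90 + 40 + 10 = 140
  break 4: 80 + 40 + 20 = 140
  break 5: 20 = 20
Every load is within 140 s, so 5 commercial breaks suffice.

Yes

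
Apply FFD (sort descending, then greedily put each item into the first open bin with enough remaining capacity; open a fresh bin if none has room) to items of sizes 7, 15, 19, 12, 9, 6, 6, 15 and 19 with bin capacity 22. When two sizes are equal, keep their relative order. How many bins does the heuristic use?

6

Sorted descending: 19, 19, 15, 15, 12, 9, 7, 6, 6.
  19 → bin 1 (new)  [load 19/22]
  19 → bin 2 (new)  [load 19/22]
  15 → bin 3 (new)  [load 15/22]
  15 → bin 4 (new)  [load 15/22]
  12 → bin 5 (new)  [load 12/22]
  9 → bin 5  [load 21/22]
  7 → bin 3  [load 22/22]
  6 → bin 4  [load 21/22]
  6 → bin 6 (new)  [load 6/22]
6 bins opened.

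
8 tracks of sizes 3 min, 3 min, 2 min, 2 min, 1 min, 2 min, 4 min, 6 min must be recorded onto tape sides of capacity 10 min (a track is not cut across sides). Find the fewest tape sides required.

3

Total = 6 + 4 + 3 + 3 + 2 + 2 + 2 + 1 = 23 min.
Lower bound: ⌈23/10⌉ = 3 tape sides.
A packing using 3 tape sides:
  side 1: 6 + 4 = 10
  side 2: 3 + 3 + 2 + 2 = 10
  side 3: 2 + 1 = 3
This matches the lower bound, so 3 is optimal.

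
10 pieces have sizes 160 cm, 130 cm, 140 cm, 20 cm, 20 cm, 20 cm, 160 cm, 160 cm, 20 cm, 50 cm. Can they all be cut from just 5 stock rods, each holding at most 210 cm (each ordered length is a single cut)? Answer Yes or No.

Yes

A valid assignment using 5 stock rods:
  stock rod 1: 160 + 50 = 210
  stock rod 2: 160 + 20 + 20 = 200
  stock rod 3: 160 + 20 + 20 = 200
  stock rod 4: 140 = 140
  stock rod 5: 130 = 130
Every load is within 210 cm, so 5 stock rods suffice.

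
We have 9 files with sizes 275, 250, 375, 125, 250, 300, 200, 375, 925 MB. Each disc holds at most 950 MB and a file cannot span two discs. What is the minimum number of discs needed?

Total = 925 + 375 + 375 + 300 + 275 + 250 + 250 + 200 + 125 = 3075 MB.
Lower bound: ⌈3075/950⌉ = 4 discs.
A packing using 4 discs:
  disc 1: 925 = 925
  disc 2: 375 + 375 + 200 = 950
  disc 3: 300 + 275 + 250 + 125 = 950
  disc 4: 250 = 250
This matches the lower bound, so 4 is optimal.

4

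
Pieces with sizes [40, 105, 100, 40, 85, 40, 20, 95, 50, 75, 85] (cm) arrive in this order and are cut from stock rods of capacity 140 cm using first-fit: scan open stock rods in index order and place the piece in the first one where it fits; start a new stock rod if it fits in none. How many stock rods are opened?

  40 → stock rod 1 (new)  [load 40/140]
  105 → stock rod 2 (new)  [load 105/140]
  100 → stock rod 1  [load 140/140]
  40 → stock rod 3 (new)  [load 40/140]
  85 → stock rod 3  [load 125/140]
  40 → stock rod 4 (new)  [load 40/140]
  20 → stock rod 2  [load 125/140]
  95 → stock rod 4  [load 135/140]
  50 → stock rod 5 (new)  [load 50/140]
  75 → stock rod 5  [load 125/140]
  85 → stock rod 6 (new)  [load 85/140]
6 stock rods opened.

6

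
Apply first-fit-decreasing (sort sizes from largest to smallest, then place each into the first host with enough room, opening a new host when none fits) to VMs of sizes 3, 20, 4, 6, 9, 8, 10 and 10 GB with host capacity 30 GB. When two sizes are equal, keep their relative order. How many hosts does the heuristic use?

3

Sorted descending: 20, 10, 10, 9, 8, 6, 4, 3.
  20 → host 1 (new)  [load 20/30]
  10 → host 1  [load 30/30]
  10 → host 2 (new)  [load 10/30]
  9 → host 2  [load 19/30]
  8 → host 2  [load 27/30]
  6 → host 3 (new)  [load 6/30]
  4 → host 3  [load 10/30]
  3 → host 2  [load 30/30]
3 hosts opened.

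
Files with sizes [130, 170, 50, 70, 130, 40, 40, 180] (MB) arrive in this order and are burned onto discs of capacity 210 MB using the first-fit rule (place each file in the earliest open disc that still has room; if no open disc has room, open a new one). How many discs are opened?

  130 → disc 1 (new)  [load 130/210]
  170 → disc 2 (new)  [load 170/210]
  50 → disc 1  [load 180/210]
  70 → disc 3 (new)  [load 70/210]
  130 → disc 3  [load 200/210]
  40 → disc 2  [load 210/210]
  40 → disc 4 (new)  [load 40/210]
  180 → disc 5 (new)  [load 180/210]
5 discs opened.

5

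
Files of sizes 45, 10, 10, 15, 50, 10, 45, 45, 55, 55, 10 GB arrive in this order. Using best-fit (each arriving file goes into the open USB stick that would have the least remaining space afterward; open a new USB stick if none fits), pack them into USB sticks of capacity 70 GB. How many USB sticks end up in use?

  45 → USB stick 1 (new)  [load 45/70]
  10 → USB stick 1  [load 55/70]
  10 → USB stick 1  [load 65/70]
  15 → USB stick 2 (new)  [load 15/70]
  50 → USB stick 2  [load 65/70]
  10 → USB stick 3 (new)  [load 10/70]
  45 → USB stick 3  [load 55/70]
  45 → USB stick 4 (new)  [load 45/70]
  55 → USB stick 5 (new)  [load 55/70]
  55 → USB stick 6 (new)  [load 55/70]
  10 → USB stick 3  [load 65/70]
6 USB sticks opened.

6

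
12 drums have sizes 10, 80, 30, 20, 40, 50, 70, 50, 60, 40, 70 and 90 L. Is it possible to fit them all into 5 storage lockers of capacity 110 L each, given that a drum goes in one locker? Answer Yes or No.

Total = 610 L; ⌈610/110⌉ = 6.
At least 6 storage lockers are required, but only 5 are allowed.

No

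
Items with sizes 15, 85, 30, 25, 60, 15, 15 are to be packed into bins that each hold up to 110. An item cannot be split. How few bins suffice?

Total = 85 + 60 + 30 + 25 + 15 + 15 + 15 = 245.
Lower bound: ⌈245/110⌉ = 3 bins.
A packing using 3 bins:
  bin 1: 85 + 25 = 110
  bin 2: 60 + 30 + 15 = 105
  bin 3: 15 + 15 = 30
This matches the lower bound, so 3 is optimal.

3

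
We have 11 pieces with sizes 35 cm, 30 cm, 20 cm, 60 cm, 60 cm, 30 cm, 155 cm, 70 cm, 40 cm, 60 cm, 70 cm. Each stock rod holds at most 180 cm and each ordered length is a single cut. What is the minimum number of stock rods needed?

Total = 155 + 70 + 70 + 60 + 60 + 60 + 40 + 35 + 30 + 30 + 20 = 630 cm.
Lower bound: ⌈630/180⌉ = 4 stock rods.
A packing using 4 stock rods:
  stock rod 1: 155 + 20 = 175
  stock rod 2: 70 + 70 + 40 = 180
  stock rod 3: 60 + 60 + 60 = 180
  stock rod 4: 35 + 30 + 30 = 95
This matches the lower bound, so 4 is optimal.

4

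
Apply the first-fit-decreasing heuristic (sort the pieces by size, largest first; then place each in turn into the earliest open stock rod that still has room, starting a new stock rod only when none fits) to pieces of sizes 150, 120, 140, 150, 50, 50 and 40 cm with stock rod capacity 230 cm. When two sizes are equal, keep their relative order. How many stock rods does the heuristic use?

Sorted descending: 150, 150, 140, 120, 50, 50, 40.
  150 → stock rod 1 (new)  [load 150/230]
  150 → stock rod 2 (new)  [load 150/230]
  140 → stock rod 3 (new)  [load 140/230]
  120 → stock rod 4 (new)  [load 120/230]
  50 → stock rod 1  [load 200/230]
  50 → stock rod 2  [load 200/230]
  40 → stock rod 3  [load 180/230]
4 stock rods opened.

4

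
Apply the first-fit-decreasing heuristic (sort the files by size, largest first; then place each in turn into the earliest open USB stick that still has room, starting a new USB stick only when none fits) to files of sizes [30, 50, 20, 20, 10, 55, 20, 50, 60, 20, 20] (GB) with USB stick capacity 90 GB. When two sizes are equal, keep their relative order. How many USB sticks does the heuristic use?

4

Sorted descending: 60, 55, 50, 50, 30, 20, 20, 20, 20, 20, 10.
  60 → USB stick 1 (new)  [load 60/90]
  55 → USB stick 2 (new)  [load 55/90]
  50 → USB stick 3 (new)  [load 50/90]
  50 → USB stick 4 (new)  [load 50/90]
  30 → USB stick 1  [load 90/90]
  20 → USB stick 2  [load 75/90]
  20 → USB stick 3  [load 70/90]
  20 → USB stick 3  [load 90/90]
  20 → USB stick 4  [load 70/90]
  20 → USB stick 4  [load 90/90]
  10 → USB stick 2  [load 85/90]
4 USB sticks opened.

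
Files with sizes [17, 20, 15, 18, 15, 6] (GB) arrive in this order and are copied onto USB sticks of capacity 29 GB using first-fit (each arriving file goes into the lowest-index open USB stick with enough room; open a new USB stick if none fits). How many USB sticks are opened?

5

  17 → USB stick 1 (new)  [load 17/29]
  20 → USB stick 2 (new)  [load 20/29]
  15 → USB stick 3 (new)  [load 15/29]
  18 → USB stick 4 (new)  [load 18/29]
  15 → USB stick 5 (new)  [load 15/29]
  6 → USB stick 1  [load 23/29]
5 USB sticks opened.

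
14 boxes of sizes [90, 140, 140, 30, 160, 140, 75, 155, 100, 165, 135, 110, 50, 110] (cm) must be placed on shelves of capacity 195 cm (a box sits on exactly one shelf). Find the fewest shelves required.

Total = 165 + 160 + 155 + 140 + 140 + 140 + 135 + 110 + 110 + 100 + 90 + 75 + 50 + 30 = 1600 cm.
Lower bound: ⌈1600/195⌉ = 9 shelves.
Also, 10 boxes each exceed 195/2 cm, and no two of those can share a shelf, so at least 10 shelves are needed.
A packing using 10 shelves:
  shelf 1: 165 + 30 = 195
  shelf 2: 160 = 160
  shelf 3: 155 = 155
  shelf 4: 140 + 50 = 190
  shelf 5: 140 = 140
  shelf 6: 140 = 140
  shelf 7: 135 = 135
  shelf 8: 110 + 75 = 185
  shelf 9: 110 = 110
  shelf 10: 100 + 90 = 190
This matches the lower bound, so 10 is optimal.

10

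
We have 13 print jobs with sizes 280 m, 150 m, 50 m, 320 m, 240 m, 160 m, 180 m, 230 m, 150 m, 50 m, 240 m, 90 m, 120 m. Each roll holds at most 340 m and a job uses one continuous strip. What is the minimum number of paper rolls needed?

Total = 320 + 280 + 240 + 240 + 230 + 180 + 160 + 150 + 150 + 120 + 90 + 50 + 50 = 2260 m.
Lower bound: ⌈2260/340⌉ = 7 paper rolls.
A packing using 8 paper rolls:
  roll 1: 320 = 320
  roll 2: 280 + 50 = 330
  roll 3: 240 + 90 = 330
  roll 4: 240 + 50 = 290
  roll 5: 230 = 230
  roll 6: 180 + 160 = 340
  roll 7: 150 + 150 = 300
  roll 8: 120 = 120
No arrangement into 7 paper rolls stays within capacity, so 8 is optimal.

8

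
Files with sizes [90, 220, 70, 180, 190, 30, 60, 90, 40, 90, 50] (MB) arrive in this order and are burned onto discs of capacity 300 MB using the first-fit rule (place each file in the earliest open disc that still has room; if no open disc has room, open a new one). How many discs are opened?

4

  90 → disc 1 (new)  [load 90/300]
  220 → disc 2 (new)  [load 220/300]
  70 → disc 1  [load 160/300]
  180 → disc 3 (new)  [load 180/300]
  190 → disc 4 (new)  [load 190/300]
  30 → disc 1  [load 190/300]
  60 → disc 1  [load 250/300]
  90 → disc 3  [load 270/300]
  40 → disc 1  [load 290/300]
  90 → disc 4  [load 280/300]
  50 → disc 2  [load 270/300]
4 discs opened.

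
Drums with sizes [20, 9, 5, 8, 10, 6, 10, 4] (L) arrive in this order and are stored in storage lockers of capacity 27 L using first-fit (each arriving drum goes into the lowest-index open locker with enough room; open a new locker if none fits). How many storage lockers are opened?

  20 → locker 1 (new)  [load 20/27]
  9 → locker 2 (new)  [load 9/27]
  5 → locker 1  [load 25/27]
  8 → locker 2  [load 17/27]
  10 → locker 2  [load 27/27]
  6 → locker 3 (new)  [load 6/27]
  10 → locker 3  [load 16/27]
  4 → locker 3  [load 20/27]
3 storage lockers opened.

3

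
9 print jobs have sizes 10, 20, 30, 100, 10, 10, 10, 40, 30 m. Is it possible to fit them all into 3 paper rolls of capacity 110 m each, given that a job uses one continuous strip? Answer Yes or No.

Yes

A valid assignment using 3 paper rolls:
  roll 1: 100 + 10 = 110
  roll 2: 40 + 30 + 30 + 10 = 110
  roll 3: 20 + 10 + 10 = 40
Every load is within 110 m, so 3 paper rolls suffice.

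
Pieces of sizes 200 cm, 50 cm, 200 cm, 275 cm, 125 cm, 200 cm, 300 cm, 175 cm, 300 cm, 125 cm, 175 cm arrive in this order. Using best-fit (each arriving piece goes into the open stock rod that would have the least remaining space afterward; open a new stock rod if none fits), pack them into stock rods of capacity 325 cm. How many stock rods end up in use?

8

  200 → stock rod 1 (new)  [load 200/325]
  50 → stock rod 1  [load 250/325]
  200 → stock rod 2 (new)  [load 200/325]
  275 → stock rod 3 (new)  [load 275/325]
  125 → stock rod 2  [load 325/325]
  200 → stock rod 4 (new)  [load 200/325]
  300 → stock rod 5 (new)  [load 300/325]
  175 → stock rod 6 (new)  [load 175/325]
  300 → stock rod 7 (new)  [load 300/325]
  125 → stock rod 4  [load 325/325]
  175 → stock rod 8 (new)  [load 175/325]
8 stock rods opened.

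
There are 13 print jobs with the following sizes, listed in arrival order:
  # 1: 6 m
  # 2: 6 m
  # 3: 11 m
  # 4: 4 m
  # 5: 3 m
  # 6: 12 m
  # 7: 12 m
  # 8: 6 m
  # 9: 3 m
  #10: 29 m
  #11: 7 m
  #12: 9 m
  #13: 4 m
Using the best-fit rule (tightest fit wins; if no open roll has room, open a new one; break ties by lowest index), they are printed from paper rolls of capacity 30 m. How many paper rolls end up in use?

4

  6 → roll 1 (new)  [load 6/30]
  6 → roll 1  [load 12/30]
  11 → roll 1  [load 23/30]
  4 → roll 1  [load 27/30]
  3 → roll 1  [load 30/30]
  12 → roll 2 (new)  [load 12/30]
  12 → roll 2  [load 24/30]
  6 → roll 2  [load 30/30]
  3 → roll 3 (new)  [load 3/30]
  29 → roll 4 (new)  [load 29/30]
  7 → roll 3  [load 10/30]
  9 → roll 3  [load 19/30]
  4 → roll 3  [load 23/30]
4 paper rolls opened.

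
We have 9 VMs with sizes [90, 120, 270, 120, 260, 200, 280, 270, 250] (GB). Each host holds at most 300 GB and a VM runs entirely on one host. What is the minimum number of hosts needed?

7

Total = 280 + 270 + 270 + 260 + 250 + 200 + 120 + 120 + 90 = 1860 GB.
Lower bound: ⌈1860/300⌉ = 7 hosts.
A packing using 7 hosts:
  host 1: 280 = 280
  host 2: 270 = 270
  host 3: 270 = 270
  host 4: 260 = 260
  host 5: 250 = 250
  host 6: 200 + 90 = 290
  host 7: 120 + 120 = 240
This matches the lower bound, so 7 is optimal.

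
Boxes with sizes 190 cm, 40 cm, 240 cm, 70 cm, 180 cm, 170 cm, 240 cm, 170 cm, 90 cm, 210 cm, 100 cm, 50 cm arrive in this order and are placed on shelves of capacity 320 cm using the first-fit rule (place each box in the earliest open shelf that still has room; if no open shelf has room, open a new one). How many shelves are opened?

  190 → shelf 1 (new)  [load 190/320]
  40 → shelf 1  [load 230/320]
  240 → shelf 2 (new)  [load 240/320]
  70 → shelf 1  [load 300/320]
  180 → shelf 3 (new)  [load 180/320]
  170 → shelf 4 (new)  [load 170/320]
  240 → shelf 5 (new)  [load 240/320]
  170 → shelf 6 (new)  [load 170/320]
  90 → shelf 3  [load 270/320]
  210 → shelf 7 (new)  [load 210/320]
  100 → shelf 4  [load 270/320]
  50 → shelf 2  [load 290/320]
7 shelves opened.

7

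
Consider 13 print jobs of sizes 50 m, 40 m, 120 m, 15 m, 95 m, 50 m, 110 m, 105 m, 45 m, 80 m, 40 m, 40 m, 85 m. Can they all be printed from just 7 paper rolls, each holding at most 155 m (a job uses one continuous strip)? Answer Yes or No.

A valid assignment using 7 paper rolls:
  roll 1: 120 + 15 = 135
  roll 2: 110 + 45 = 155
  roll 3: 105 + 50 = 155
  roll 4: 95 + 50 = 145
  roll 5: 85 + 40 = 125
  roll 6: 80 + 40 = 120
  roll 7: 40 = 40
Every load is within 155 m, so 7 paper rolls suffice.

Yes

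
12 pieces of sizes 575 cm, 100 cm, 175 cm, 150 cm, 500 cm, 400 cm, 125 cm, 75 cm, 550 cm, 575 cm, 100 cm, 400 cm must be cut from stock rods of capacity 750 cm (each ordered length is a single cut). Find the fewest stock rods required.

6

Total = 575 + 575 + 550 + 500 + 400 + 400 + 175 + 150 + 125 + 100 + 100 + 75 = 3725 cm.
Lower bound: ⌈3725/750⌉ = 5 stock rods.
Also, 6 pieces each exceed 375 cm, and no two of those can share a stock rod, so at least 6 stock rods are needed.
A packing using 6 stock rods:
  stock rod 1: 575 + 175 = 750
  stock rod 2: 575 + 150 = 725
  stock rod 3: 550 + 125 + 75 = 750
  stock rod 4: 500 + 100 + 100 = 700
  stock rod 5: 400 = 400
  stock rod 6: 400 = 400
This matches the lower bound, so 6 is optimal.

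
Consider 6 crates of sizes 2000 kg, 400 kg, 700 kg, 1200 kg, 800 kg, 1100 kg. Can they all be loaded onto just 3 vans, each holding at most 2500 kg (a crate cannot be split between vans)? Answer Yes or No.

A valid assignment using 3 vans:
  van 1: 2000 + 400 = 2400
  van 2: 1200 + 1100 = 2300
  van 3: 800 + 700 = 1500
Every load is within 2500 kg, so 3 vans suffice.

Yes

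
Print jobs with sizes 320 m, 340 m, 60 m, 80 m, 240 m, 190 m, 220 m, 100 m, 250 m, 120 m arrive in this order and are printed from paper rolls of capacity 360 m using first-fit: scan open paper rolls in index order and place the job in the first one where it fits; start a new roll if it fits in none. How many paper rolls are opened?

6

  320 → roll 1 (new)  [load 320/360]
  340 → roll 2 (new)  [load 340/360]
  60 → roll 3 (new)  [load 60/360]
  80 → roll 3  [load 140/360]
  240 → roll 4 (new)  [load 240/360]
  190 → roll 3  [load 330/360]
  220 → roll 5 (new)  [load 220/360]
  100 → roll 4  [load 340/360]
  250 → roll 6 (new)  [load 250/360]
  120 → roll 5  [load 340/360]
6 paper rolls opened.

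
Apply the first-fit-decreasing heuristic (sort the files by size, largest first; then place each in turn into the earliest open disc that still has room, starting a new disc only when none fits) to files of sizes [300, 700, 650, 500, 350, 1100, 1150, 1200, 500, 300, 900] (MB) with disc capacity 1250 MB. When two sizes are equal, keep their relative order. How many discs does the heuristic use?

7

Sorted descending: 1200, 1150, 1100, 900, 700, 650, 500, 500, 350, 300, 300.
  1200 → disc 1 (new)  [load 1200/1250]
  1150 → disc 2 (new)  [load 1150/1250]
  1100 → disc 3 (new)  [load 1100/1250]
  900 → disc 4 (new)  [load 900/1250]
  700 → disc 5 (new)  [load 700/1250]
  650 → disc 6 (new)  [load 650/1250]
  500 → disc 5  [load 1200/1250]
  500 → disc 6  [load 1150/1250]
  350 → disc 4  [load 1250/1250]
  300 → disc 7 (new)  [load 300/1250]
  300 → disc 7  [load 600/1250]
7 discs opened.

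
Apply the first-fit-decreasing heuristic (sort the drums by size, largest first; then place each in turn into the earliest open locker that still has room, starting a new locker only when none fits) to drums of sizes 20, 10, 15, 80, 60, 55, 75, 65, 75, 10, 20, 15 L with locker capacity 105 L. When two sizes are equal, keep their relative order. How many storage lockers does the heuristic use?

Sorted descending: 80, 75, 75, 65, 60, 55, 20, 20, 15, 15, 10, 10.
  80 → locker 1 (new)  [load 80/105]
  75 → locker 2 (new)  [load 75/105]
  75 → locker 3 (new)  [load 75/105]
  65 → locker 4 (new)  [load 65/105]
  60 → locker 5 (new)  [load 60/105]
  55 → locker 6 (new)  [load 55/105]
  20 → locker 1  [load 100/105]
  20 → locker 2  [load 95/105]
  15 → locker 3  [load 90/105]
  15 → locker 3  [load 105/105]
  10 → locker 2  [load 105/105]
  10 → locker 4  [load 75/105]
6 storage lockers opened.

6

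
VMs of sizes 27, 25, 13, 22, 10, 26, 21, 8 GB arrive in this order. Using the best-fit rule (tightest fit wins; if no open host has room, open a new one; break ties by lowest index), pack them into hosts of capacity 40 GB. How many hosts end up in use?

5

  27 → host 1 (new)  [load 27/40]
  25 → host 2 (new)  [load 25/40]
  13 → host 1  [load 40/40]
  22 → host 3 (new)  [load 22/40]
  10 → host 2  [load 35/40]
  26 → host 4 (new)  [load 26/40]
  21 → host 5 (new)  [load 21/40]
  8 → host 4  [load 34/40]
5 hosts opened.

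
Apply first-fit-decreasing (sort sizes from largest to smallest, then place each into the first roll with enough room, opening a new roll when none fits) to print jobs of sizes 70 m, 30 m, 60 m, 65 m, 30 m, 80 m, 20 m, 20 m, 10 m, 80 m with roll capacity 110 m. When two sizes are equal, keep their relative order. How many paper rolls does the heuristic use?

Sorted descending: 80, 80, 70, 65, 60, 30, 30, 20, 20, 10.
  80 → roll 1 (new)  [load 80/110]
  80 → roll 2 (new)  [load 80/110]
  70 → roll 3 (new)  [load 70/110]
  65 → roll 4 (new)  [load 65/110]
  60 → roll 5 (new)  [load 60/110]
  30 → roll 1  [load 110/110]
  30 → roll 2  [load 110/110]
  20 → roll 3  [load 90/110]
  20 → roll 3  [load 110/110]
  10 → roll 4  [load 75/110]
5 paper rolls opened.

5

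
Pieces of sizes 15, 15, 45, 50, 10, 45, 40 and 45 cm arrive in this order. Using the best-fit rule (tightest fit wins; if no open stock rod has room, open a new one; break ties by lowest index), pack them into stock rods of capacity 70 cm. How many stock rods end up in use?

  15 → stock rod 1 (new)  [load 15/70]
  15 → stock rod 1  [load 30/70]
  45 → stock rod 2 (new)  [load 45/70]
  50 → stock rod 3 (new)  [load 50/70]
  10 → stock rod 3  [load 60/70]
  45 → stock rod 4 (new)  [load 45/70]
  40 → stock rod 1  [load 70/70]
  45 → stock rod 5 (new)  [load 45/70]
5 stock rods opened.

5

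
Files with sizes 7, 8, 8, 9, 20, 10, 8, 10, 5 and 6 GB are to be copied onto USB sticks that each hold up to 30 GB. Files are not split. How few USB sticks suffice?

4

Total = 20 + 10 + 10 + 9 + 8 + 8 + 8 + 7 + 6 + 5 = 91 GB.
Lower bound: ⌈91/30⌉ = 4 USB sticks.
A packing using 4 USB sticks:
  USB stick 1: 20 + 10 = 30
  USB stick 2: 10 + 9 + 8 = 27
  USB stick 3: 8 + 8 + 7 + 6 = 29
  USB stick 4: 5 = 5
This matches the lower bound, so 4 is optimal.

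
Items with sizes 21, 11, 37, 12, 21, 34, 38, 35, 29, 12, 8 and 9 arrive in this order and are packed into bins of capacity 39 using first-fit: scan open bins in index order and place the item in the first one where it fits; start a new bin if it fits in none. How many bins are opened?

  21 → bin 1 (new)  [load 21/39]
  11 → bin 1  [load 32/39]
  37 → bin 2 (new)  [load 37/39]
  12 → bin 3 (new)  [load 12/39]
  21 → bin 3  [load 33/39]
  34 → bin 4 (new)  [load 34/39]
  38 → bin 5 (new)  [load 38/39]
  35 → bin 6 (new)  [load 35/39]
  29 → bin 7 (new)  [load 29/39]
  12 → bin 8 (new)  [load 12/39]
  8 → bin 7  [load 37/39]
  9 → bin 8  [load 21/39]
8 bins opened.

8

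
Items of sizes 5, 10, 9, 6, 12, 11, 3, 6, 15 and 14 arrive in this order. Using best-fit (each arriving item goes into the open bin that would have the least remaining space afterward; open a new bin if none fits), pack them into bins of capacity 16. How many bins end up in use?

  5 → bin 1 (new)  [load 5/16]
  10 → bin 1  [load 15/16]
  9 → bin 2 (new)  [load 9/16]
  6 → bin 2  [load 15/16]
  12 → bin 3 (new)  [load 12/16]
  11 → bin 4 (new)  [load 11/16]
  3 → bin 3  [load 15/16]
  6 → bin 5 (new)  [load 6/16]
  15 → bin 6 (new)  [load 15/16]
  14 → bin 7 (new)  [load 14/16]
7 bins opened.

7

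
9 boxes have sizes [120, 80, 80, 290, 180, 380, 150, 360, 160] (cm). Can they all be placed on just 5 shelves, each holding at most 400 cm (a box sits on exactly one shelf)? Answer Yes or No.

A valid assignment using 5 shelves:
  shelf 1: 380 = 380
  shelf 2: 360 = 360
  shelf 3: 290 + 80 = 370
  shelf 4: 180 + 160 = 340
  shelf 5: 150 + 120 + 80 = 350
Every load is within 400 cm, so 5 shelves suffice.

Yes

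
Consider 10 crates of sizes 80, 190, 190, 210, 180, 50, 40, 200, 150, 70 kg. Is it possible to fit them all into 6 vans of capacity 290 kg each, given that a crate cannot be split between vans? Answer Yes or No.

Yes

A valid assignment using 6 vans:
  van 1: 210 + 80 = 290
  van 2: 200 + 70 = 270
  van 3: 190 + 50 + 40 = 280
  van 4: 190 = 190
  van 5: 180 = 180
  van 6: 150 = 150
Every load is within 290 kg, so 6 vans suffice.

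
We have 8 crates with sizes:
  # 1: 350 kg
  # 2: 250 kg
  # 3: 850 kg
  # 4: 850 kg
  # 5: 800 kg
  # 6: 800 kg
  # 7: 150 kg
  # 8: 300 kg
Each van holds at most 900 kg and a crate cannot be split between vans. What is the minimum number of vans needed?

6

Total = 850 + 850 + 800 + 800 + 350 + 300 + 250 + 150 = 4350 kg.
Lower bound: ⌈4350/900⌉ = 5 vans.
A packing using 6 vans:
  van 1: 850 = 850
  van 2: 850 = 850
  van 3: 800 = 800
  van 4: 800 = 800
  van 5: 350 + 300 + 250 = 900
  van 6: 150 = 150
No arrangement into 5 vans stays within capacity, so 6 is optimal.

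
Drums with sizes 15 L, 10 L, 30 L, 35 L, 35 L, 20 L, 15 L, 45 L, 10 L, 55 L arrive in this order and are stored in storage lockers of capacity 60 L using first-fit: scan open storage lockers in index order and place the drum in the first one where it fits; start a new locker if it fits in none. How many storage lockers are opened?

  15 → locker 1 (new)  [load 15/60]
  10 → locker 1  [load 25/60]
  30 → locker 1  [load 55/60]
  35 → locker 2 (new)  [load 35/60]
  35 → locker 3 (new)  [load 35/60]
  20 → locker 2  [load 55/60]
  15 → locker 3  [load 50/60]
  45 → locker 4 (new)  [load 45/60]
  10 → locker 3  [load 60/60]
  55 → locker 5 (new)  [load 55/60]
5 storage lockers opened.

5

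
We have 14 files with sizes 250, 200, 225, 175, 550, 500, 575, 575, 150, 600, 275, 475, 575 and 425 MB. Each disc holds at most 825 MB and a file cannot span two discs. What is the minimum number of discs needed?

Total = 600 + 575 + 575 + 575 + 550 + 500 + 475 + 425 + 275 + 250 + 225 + 200 + 175 + 150 = 5550 MB.
Lower bound: ⌈5550/825⌉ = 7 discs.
Also, 8 files each exceed 825/2 MB, and no two of those can share a disc, so at least 8 discs are needed.
A packing using 8 discs:
  disc 1: 600 + 225 = 825
  disc 2: 575 + 250 = 825
  disc 3: 575 + 200 = 775
  disc 4: 575 + 175 = 750
  disc 5: 550 + 275 = 825
  disc 6: 500 + 150 = 650
  disc 7: 475 = 475
  disc 8: 425 = 425
This matches the lower bound, so 8 is optimal.

8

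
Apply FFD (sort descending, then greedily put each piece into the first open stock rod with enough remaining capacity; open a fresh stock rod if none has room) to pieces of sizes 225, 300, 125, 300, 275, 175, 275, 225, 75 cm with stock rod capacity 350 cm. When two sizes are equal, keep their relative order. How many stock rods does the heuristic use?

7

Sorted descending: 300, 300, 275, 275, 225, 225, 175, 125, 75.
  300 → stock rod 1 (new)  [load 300/350]
  300 → stock rod 2 (new)  [load 300/350]
  275 → stock rod 3 (new)  [load 275/350]
  275 → stock rod 4 (new)  [load 275/350]
  225 → stock rod 5 (new)  [load 225/350]
  225 → stock rod 6 (new)  [load 225/350]
  175 → stock rod 7 (new)  [load 175/350]
  125 → stock rod 5  [load 350/350]
  75 → stock rod 3  [load 350/350]
7 stock rods opened.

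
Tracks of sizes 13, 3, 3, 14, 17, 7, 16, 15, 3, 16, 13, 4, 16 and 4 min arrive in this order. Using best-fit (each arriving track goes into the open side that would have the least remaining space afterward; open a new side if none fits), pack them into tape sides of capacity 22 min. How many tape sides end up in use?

8

  13 → side 1 (new)  [load 13/22]
  3 → side 1  [load 16/22]
  3 → side 1  [load 19/22]
  14 → side 2 (new)  [load 14/22]
  17 → side 3 (new)  [load 17/22]
  7 → side 2  [load 21/22]
  16 → side 4 (new)  [load 16/22]
  15 → side 5 (new)  [load 15/22]
  3 → side 1  [load 22/22]
  16 → side 6 (new)  [load 16/22]
  13 → side 7 (new)  [load 13/22]
  4 → side 3  [load 21/22]
  16 → side 8 (new)  [load 16/22]
  4 → side 4  [load 20/22]
8 tape sides opened.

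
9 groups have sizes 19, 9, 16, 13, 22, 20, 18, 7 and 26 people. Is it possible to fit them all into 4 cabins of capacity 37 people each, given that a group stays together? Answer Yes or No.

Total = 150 people; ⌈150/37⌉ = 5.
At least 5 cabins are required, but only 4 are allowed.

No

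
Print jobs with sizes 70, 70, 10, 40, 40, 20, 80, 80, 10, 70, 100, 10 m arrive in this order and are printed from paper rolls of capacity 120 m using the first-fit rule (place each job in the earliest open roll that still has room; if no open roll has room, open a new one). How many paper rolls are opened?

  70 → roll 1 (new)  [load 70/120]
  70 → roll 2 (new)  [load 70/120]
  10 → roll 1  [load 80/120]
  40 → roll 1  [load 120/120]
  40 → roll 2  [load 110/120]
  20 → roll 3 (new)  [load 20/120]
  80 → roll 3  [load 100/120]
  80 → roll 4 (new)  [load 80/120]
  10 → roll 2  [load 120/120]
  70 → roll 5 (new)  [load 70/120]
  100 → roll 6 (new)  [load 100/120]
  10 → roll 3  [load 110/120]
6 paper rolls opened.

6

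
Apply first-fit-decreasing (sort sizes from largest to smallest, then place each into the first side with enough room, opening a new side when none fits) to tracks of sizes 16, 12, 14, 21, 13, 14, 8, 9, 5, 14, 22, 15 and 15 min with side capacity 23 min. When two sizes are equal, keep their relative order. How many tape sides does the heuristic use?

10

Sorted descending: 22, 21, 16, 15, 15, 14, 14, 14, 13, 12, 9, 8, 5.
  22 → side 1 (new)  [load 22/23]
  21 → side 2 (new)  [load 21/23]
  16 → side 3 (new)  [load 16/23]
  15 → side 4 (new)  [load 15/23]
  15 → side 5 (new)  [load 15/23]
  14 → side 6 (new)  [load 14/23]
  14 → side 7 (new)  [load 14/23]
  14 → side 8 (new)  [load 14/23]
  13 → side 9 (new)  [load 13/23]
  12 → side 10 (new)  [load 12/23]
  9 → side 6  [load 23/23]
  8 → side 4  [load 23/23]
  5 → side 3  [load 21/23]
10 tape sides opened.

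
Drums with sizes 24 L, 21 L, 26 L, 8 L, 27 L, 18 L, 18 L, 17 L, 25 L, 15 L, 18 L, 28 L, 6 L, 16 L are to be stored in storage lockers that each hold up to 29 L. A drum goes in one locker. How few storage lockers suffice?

12

Total = 28 + 27 + 26 + 25 + 24 + 21 + 18 + 18 + 18 + 17 + 16 + 15 + 8 + 6 = 267 L.
Lower bound: ⌈267/29⌉ = 10 storage lockers.
Also, 12 drums each exceed 29/2 L, and no two of those can share a locker, so at least 12 storage lockers are needed.
A packing using 12 storage lockers:
  locker 1: 28 = 28
  locker 2: 27 = 27
  locker 3: 26 = 26
  locker 4: 25 = 25
  locker 5: 24 = 24
  locker 6: 21 + 8 = 29
  locker 7: 18 + 6 = 24
  locker 8: 18 = 18
  locker 9: 18 = 18
  locker 10: 17 = 17
  locker 11: 16 = 16
  locker 12: 15 = 15
This matches the lower bound, so 12 is optimal.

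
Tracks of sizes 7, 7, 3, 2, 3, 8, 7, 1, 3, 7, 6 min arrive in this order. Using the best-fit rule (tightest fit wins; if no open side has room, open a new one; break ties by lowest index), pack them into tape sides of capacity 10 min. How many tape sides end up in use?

6

  7 → side 1 (new)  [load 7/10]
  7 → side 2 (new)  [load 7/10]
  3 → side 1  [load 10/10]
  2 → side 2  [load 9/10]
  3 → side 3 (new)  [load 3/10]
  8 → side 4 (new)  [load 8/10]
  7 → side 3  [load 10/10]
  1 → side 2  [load 10/10]
  3 → side 5 (new)  [load 3/10]
  7 → side 5  [load 10/10]
  6 → side 6 (new)  [load 6/10]
6 tape sides opened.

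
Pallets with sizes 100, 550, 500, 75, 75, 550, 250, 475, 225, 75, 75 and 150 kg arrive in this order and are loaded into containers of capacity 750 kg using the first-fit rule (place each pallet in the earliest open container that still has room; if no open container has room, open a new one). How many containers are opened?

  100 → container 1 (new)  [load 100/750]
  550 → container 1  [load 650/750]
  500 → container 2 (new)  [load 500/750]
  75 → container 1  [load 725/750]
  75 → container 2  [load 575/750]
  550 → container 3 (new)  [load 550/750]
  250 → container 4 (new)  [load 250/750]
  475 → container 4  [load 725/750]
  225 → container 5 (new)  [load 225/750]
  75 → container 2  [load 650/750]
  75 → container 2  [load 725/750]
  150 → container 3  [load 700/750]
5 containers opened.

5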